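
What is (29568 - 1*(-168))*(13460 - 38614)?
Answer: -747979344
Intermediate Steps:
(29568 - 1*(-168))*(13460 - 38614) = (29568 + 168)*(-25154) = 29736*(-25154) = -747979344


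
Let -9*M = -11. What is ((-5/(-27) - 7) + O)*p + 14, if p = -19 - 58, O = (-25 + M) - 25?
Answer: 115955/27 ≈ 4294.6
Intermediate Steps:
M = 11/9 (M = -⅑*(-11) = 11/9 ≈ 1.2222)
O = -439/9 (O = (-25 + 11/9) - 25 = -214/9 - 25 = -439/9 ≈ -48.778)
p = -77
((-5/(-27) - 7) + O)*p + 14 = ((-5/(-27) - 7) - 439/9)*(-77) + 14 = ((-5*(-1/27) - 7) - 439/9)*(-77) + 14 = ((5/27 - 7) - 439/9)*(-77) + 14 = (-184/27 - 439/9)*(-77) + 14 = -1501/27*(-77) + 14 = 115577/27 + 14 = 115955/27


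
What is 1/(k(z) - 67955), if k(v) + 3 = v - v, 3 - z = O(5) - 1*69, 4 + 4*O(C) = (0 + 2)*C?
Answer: -1/67958 ≈ -1.4715e-5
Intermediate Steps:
O(C) = -1 + C/2 (O(C) = -1 + ((0 + 2)*C)/4 = -1 + (2*C)/4 = -1 + C/2)
z = 141/2 (z = 3 - ((-1 + (½)*5) - 1*69) = 3 - ((-1 + 5/2) - 69) = 3 - (3/2 - 69) = 3 - 1*(-135/2) = 3 + 135/2 = 141/2 ≈ 70.500)
k(v) = -3 (k(v) = -3 + (v - v) = -3 + 0 = -3)
1/(k(z) - 67955) = 1/(-3 - 67955) = 1/(-67958) = -1/67958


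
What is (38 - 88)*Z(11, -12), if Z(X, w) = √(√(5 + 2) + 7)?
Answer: -50*√(7 + √7) ≈ -155.29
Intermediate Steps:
Z(X, w) = √(7 + √7) (Z(X, w) = √(√7 + 7) = √(7 + √7))
(38 - 88)*Z(11, -12) = (38 - 88)*√(7 + √7) = -50*√(7 + √7)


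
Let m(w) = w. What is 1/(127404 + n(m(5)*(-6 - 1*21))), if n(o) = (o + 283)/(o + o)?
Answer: 135/17199466 ≈ 7.8491e-6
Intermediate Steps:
n(o) = (283 + o)/(2*o) (n(o) = (283 + o)/((2*o)) = (283 + o)*(1/(2*o)) = (283 + o)/(2*o))
1/(127404 + n(m(5)*(-6 - 1*21))) = 1/(127404 + (283 + 5*(-6 - 1*21))/(2*((5*(-6 - 1*21))))) = 1/(127404 + (283 + 5*(-6 - 21))/(2*((5*(-6 - 21))))) = 1/(127404 + (283 + 5*(-27))/(2*((5*(-27))))) = 1/(127404 + (½)*(283 - 135)/(-135)) = 1/(127404 + (½)*(-1/135)*148) = 1/(127404 - 74/135) = 1/(17199466/135) = 135/17199466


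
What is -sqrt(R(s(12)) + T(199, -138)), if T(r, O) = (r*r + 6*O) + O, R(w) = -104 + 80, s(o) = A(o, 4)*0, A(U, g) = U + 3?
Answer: -sqrt(38611) ≈ -196.50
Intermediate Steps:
A(U, g) = 3 + U
s(o) = 0 (s(o) = (3 + o)*0 = 0)
R(w) = -24
T(r, O) = r**2 + 7*O (T(r, O) = (r**2 + 6*O) + O = r**2 + 7*O)
-sqrt(R(s(12)) + T(199, -138)) = -sqrt(-24 + (199**2 + 7*(-138))) = -sqrt(-24 + (39601 - 966)) = -sqrt(-24 + 38635) = -sqrt(38611)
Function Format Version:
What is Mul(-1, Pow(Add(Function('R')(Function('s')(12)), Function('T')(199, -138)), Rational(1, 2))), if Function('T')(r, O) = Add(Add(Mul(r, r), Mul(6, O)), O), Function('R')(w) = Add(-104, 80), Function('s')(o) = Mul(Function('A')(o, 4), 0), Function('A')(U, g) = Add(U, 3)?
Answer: Mul(-1, Pow(38611, Rational(1, 2))) ≈ -196.50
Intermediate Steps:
Function('A')(U, g) = Add(3, U)
Function('s')(o) = 0 (Function('s')(o) = Mul(Add(3, o), 0) = 0)
Function('R')(w) = -24
Function('T')(r, O) = Add(Pow(r, 2), Mul(7, O)) (Function('T')(r, O) = Add(Add(Pow(r, 2), Mul(6, O)), O) = Add(Pow(r, 2), Mul(7, O)))
Mul(-1, Pow(Add(Function('R')(Function('s')(12)), Function('T')(199, -138)), Rational(1, 2))) = Mul(-1, Pow(Add(-24, Add(Pow(199, 2), Mul(7, -138))), Rational(1, 2))) = Mul(-1, Pow(Add(-24, Add(39601, -966)), Rational(1, 2))) = Mul(-1, Pow(Add(-24, 38635), Rational(1, 2))) = Mul(-1, Pow(38611, Rational(1, 2)))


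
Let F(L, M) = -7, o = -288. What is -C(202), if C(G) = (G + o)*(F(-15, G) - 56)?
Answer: -5418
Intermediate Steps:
C(G) = 18144 - 63*G (C(G) = (G - 288)*(-7 - 56) = (-288 + G)*(-63) = 18144 - 63*G)
-C(202) = -(18144 - 63*202) = -(18144 - 12726) = -1*5418 = -5418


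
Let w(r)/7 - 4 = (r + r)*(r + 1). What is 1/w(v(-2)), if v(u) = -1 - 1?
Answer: 1/56 ≈ 0.017857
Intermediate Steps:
v(u) = -2
w(r) = 28 + 14*r*(1 + r) (w(r) = 28 + 7*((r + r)*(r + 1)) = 28 + 7*((2*r)*(1 + r)) = 28 + 7*(2*r*(1 + r)) = 28 + 14*r*(1 + r))
1/w(v(-2)) = 1/(28 + 14*(-2) + 14*(-2)²) = 1/(28 - 28 + 14*4) = 1/(28 - 28 + 56) = 1/56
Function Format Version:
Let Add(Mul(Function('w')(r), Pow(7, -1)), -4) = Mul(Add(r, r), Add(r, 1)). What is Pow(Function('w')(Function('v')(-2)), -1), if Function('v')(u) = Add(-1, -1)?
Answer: Rational(1, 56) ≈ 0.017857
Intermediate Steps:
Function('v')(u) = -2
Function('w')(r) = Add(28, Mul(14, r, Add(1, r))) (Function('w')(r) = Add(28, Mul(7, Mul(Add(r, r), Add(r, 1)))) = Add(28, Mul(7, Mul(Mul(2, r), Add(1, r)))) = Add(28, Mul(7, Mul(2, r, Add(1, r)))) = Add(28, Mul(14, r, Add(1, r))))
Pow(Function('w')(Function('v')(-2)), -1) = Pow(Add(28, Mul(14, -2), Mul(14, Pow(-2, 2))), -1) = Pow(Add(28, -28, Mul(14, 4)), -1) = Pow(Add(28, -28, 56), -1) = Pow(56, -1) = Rational(1, 56)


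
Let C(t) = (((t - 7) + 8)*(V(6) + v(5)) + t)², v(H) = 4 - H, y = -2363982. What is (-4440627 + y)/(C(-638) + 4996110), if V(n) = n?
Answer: -6804609/19611439 ≈ -0.34697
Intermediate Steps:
C(t) = (5 + 6*t)² (C(t) = (((t - 7) + 8)*(6 + (4 - 1*5)) + t)² = (((-7 + t) + 8)*(6 + (4 - 5)) + t)² = ((1 + t)*(6 - 1) + t)² = ((1 + t)*5 + t)² = ((5 + 5*t) + t)² = (5 + 6*t)²)
(-4440627 + y)/(C(-638) + 4996110) = (-4440627 - 2363982)/((5 + 6*(-638))² + 4996110) = -6804609/((5 - 3828)² + 4996110) = -6804609/((-3823)² + 4996110) = -6804609/(14615329 + 4996110) = -6804609/19611439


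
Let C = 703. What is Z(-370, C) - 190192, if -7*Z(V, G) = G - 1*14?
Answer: -1332033/7 ≈ -1.9029e+5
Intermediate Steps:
Z(V, G) = 2 - G/7 (Z(V, G) = -(G - 1*14)/7 = -(G - 14)/7 = -(-14 + G)/7 = 2 - G/7)
Z(-370, C) - 190192 = (2 - ⅐*703) - 190192 = (2 - 703/7) - 190192 = -689/7 - 190192 = -1332033/7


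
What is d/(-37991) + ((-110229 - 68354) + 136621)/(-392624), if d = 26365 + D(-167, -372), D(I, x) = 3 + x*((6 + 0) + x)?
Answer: -31107537069/7458089192 ≈ -4.1710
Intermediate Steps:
D(I, x) = 3 + x*(6 + x)
d = 162520 (d = 26365 + (3 + (-372)² + 6*(-372)) = 26365 + (3 + 138384 - 2232) = 26365 + 136155 = 162520)
d/(-37991) + ((-110229 - 68354) + 136621)/(-392624) = 162520/(-37991) + ((-110229 - 68354) + 136621)/(-392624) = 162520*(-1/37991) + (-178583 + 136621)*(-1/392624) = -162520/37991 - 41962*(-1/392624) = -162520/37991 + 20981/196312 = -31107537069/7458089192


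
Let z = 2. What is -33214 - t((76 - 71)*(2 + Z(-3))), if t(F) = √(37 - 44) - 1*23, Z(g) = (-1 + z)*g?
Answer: -33191 - I*√7 ≈ -33191.0 - 2.6458*I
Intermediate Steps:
Z(g) = g (Z(g) = (-1 + 2)*g = 1*g = g)
t(F) = -23 + I*√7 (t(F) = √(-7) - 23 = I*√7 - 23 = -23 + I*√7)
-33214 - t((76 - 71)*(2 + Z(-3))) = -33214 - (-23 + I*√7) = -33214 + (23 - I*√7) = -33191 - I*√7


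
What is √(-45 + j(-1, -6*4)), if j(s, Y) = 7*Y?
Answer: I*√213 ≈ 14.595*I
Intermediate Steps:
√(-45 + j(-1, -6*4)) = √(-45 + 7*(-6*4)) = √(-45 + 7*(-24)) = √(-45 - 168) = √(-213) = I*√213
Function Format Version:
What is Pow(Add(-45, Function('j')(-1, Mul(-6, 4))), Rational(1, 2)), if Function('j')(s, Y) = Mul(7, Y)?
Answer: Mul(I, Pow(213, Rational(1, 2))) ≈ Mul(14.595, I)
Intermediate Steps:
Pow(Add(-45, Function('j')(-1, Mul(-6, 4))), Rational(1, 2)) = Pow(Add(-45, Mul(7, Mul(-6, 4))), Rational(1, 2)) = Pow(Add(-45, Mul(7, -24)), Rational(1, 2)) = Pow(Add(-45, -168), Rational(1, 2)) = Pow(-213, Rational(1, 2)) = Mul(I, Pow(213, Rational(1, 2)))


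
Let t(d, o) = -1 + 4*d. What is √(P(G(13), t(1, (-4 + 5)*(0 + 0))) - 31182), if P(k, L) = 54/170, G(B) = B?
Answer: I*√225287655/85 ≈ 176.58*I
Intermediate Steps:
P(k, L) = 27/85 (P(k, L) = 54*(1/170) = 27/85)
√(P(G(13), t(1, (-4 + 5)*(0 + 0))) - 31182) = √(27/85 - 31182) = √(-2650443/85) = I*√225287655/85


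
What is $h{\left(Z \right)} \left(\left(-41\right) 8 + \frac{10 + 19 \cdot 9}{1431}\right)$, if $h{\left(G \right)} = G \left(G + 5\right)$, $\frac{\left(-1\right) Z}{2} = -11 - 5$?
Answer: $- \frac{555517408}{1431} \approx -3.882 \cdot 10^{5}$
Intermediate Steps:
$Z = 32$ ($Z = - 2 \left(-11 - 5\right) = \left(-2\right) \left(-16\right) = 32$)
$h{\left(G \right)} = G \left(5 + G\right)$
$h{\left(Z \right)} \left(\left(-41\right) 8 + \frac{10 + 19 \cdot 9}{1431}\right) = 32 \left(5 + 32\right) \left(\left(-41\right) 8 + \frac{10 + 19 \cdot 9}{1431}\right) = 32 \cdot 37 \left(-328 + \left(10 + 171\right) \frac{1}{1431}\right) = 1184 \left(-328 + 181 \cdot \frac{1}{1431}\right) = 1184 \left(-328 + \frac{181}{1431}\right) = 1184 \left(- \frac{469187}{1431}\right) = - \frac{555517408}{1431}$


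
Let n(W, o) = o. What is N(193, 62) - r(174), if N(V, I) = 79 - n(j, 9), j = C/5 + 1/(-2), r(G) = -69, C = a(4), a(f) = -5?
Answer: 139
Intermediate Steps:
C = -5
j = -3/2 (j = -5/5 + 1/(-2) = -5*⅕ + 1*(-½) = -1 - ½ = -3/2 ≈ -1.5000)
N(V, I) = 70 (N(V, I) = 79 - 1*9 = 79 - 9 = 70)
N(193, 62) - r(174) = 70 - 1*(-69) = 70 + 69 = 139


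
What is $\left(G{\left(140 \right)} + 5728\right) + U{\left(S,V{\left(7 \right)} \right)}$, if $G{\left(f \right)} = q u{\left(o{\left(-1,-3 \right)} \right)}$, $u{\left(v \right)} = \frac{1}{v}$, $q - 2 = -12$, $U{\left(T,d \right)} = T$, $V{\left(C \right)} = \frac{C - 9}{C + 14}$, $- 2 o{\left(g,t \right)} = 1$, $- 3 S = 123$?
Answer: $5707$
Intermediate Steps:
$S = -41$ ($S = \left(- \frac{1}{3}\right) 123 = -41$)
$o{\left(g,t \right)} = - \frac{1}{2}$ ($o{\left(g,t \right)} = \left(- \frac{1}{2}\right) 1 = - \frac{1}{2}$)
$V{\left(C \right)} = \frac{-9 + C}{14 + C}$
$q = -10$ ($q = 2 - 12 = -10$)
$G{\left(f \right)} = 20$ ($G{\left(f \right)} = - \frac{10}{- \frac{1}{2}} = \left(-10\right) \left(-2\right) = 20$)
$\left(G{\left(140 \right)} + 5728\right) + U{\left(S,V{\left(7 \right)} \right)} = \left(20 + 5728\right) - 41 = 5748 - 41 = 5707$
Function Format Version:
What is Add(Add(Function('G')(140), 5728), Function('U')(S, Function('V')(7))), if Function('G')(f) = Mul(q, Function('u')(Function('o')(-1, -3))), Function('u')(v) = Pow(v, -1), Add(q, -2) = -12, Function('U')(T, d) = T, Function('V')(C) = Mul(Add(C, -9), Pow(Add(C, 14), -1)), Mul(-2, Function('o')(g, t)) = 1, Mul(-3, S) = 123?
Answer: 5707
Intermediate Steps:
S = -41 (S = Mul(Rational(-1, 3), 123) = -41)
Function('o')(g, t) = Rational(-1, 2) (Function('o')(g, t) = Mul(Rational(-1, 2), 1) = Rational(-1, 2))
Function('V')(C) = Mul(Pow(Add(14, C), -1), Add(-9, C)) (Function('V')(C) = Mul(Add(-9, C), Pow(Add(14, C), -1)) = Mul(Pow(Add(14, C), -1), Add(-9, C)))
q = -10 (q = Add(2, -12) = -10)
Function('G')(f) = 20 (Function('G')(f) = Mul(-10, Pow(Rational(-1, 2), -1)) = Mul(-10, -2) = 20)
Add(Add(Function('G')(140), 5728), Function('U')(S, Function('V')(7))) = Add(Add(20, 5728), -41) = Add(5748, -41) = 5707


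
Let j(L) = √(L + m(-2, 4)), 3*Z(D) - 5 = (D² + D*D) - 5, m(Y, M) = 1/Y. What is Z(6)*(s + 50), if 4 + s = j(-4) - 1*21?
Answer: 600 + 36*I*√2 ≈ 600.0 + 50.912*I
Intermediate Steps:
Z(D) = 2*D²/3 (Z(D) = 5/3 + ((D² + D*D) - 5)/3 = 5/3 + ((D² + D²) - 5)/3 = 5/3 + (2*D² - 5)/3 = 5/3 + (-5 + 2*D²)/3 = 5/3 + (-5/3 + 2*D²/3) = 2*D²/3)
j(L) = √(-½ + L) (j(L) = √(L + 1/(-2)) = √(L - ½) = √(-½ + L))
s = -25 + 3*I*√2/2 (s = -4 + (√(-2 + 4*(-4))/2 - 1*21) = -4 + (√(-2 - 16)/2 - 21) = -4 + (√(-18)/2 - 21) = -4 + ((3*I*√2)/2 - 21) = -4 + (3*I*√2/2 - 21) = -4 + (-21 + 3*I*√2/2) = -25 + 3*I*√2/2 ≈ -25.0 + 2.1213*I)
Z(6)*(s + 50) = ((⅔)*6²)*((-25 + 3*I*√2/2) + 50) = ((⅔)*36)*(25 + 3*I*√2/2) = 24*(25 + 3*I*√2/2) = 600 + 36*I*√2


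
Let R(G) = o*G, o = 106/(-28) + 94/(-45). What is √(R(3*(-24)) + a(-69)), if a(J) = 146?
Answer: √696990/35 ≈ 23.853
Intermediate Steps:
o = -3701/630 (o = 106*(-1/28) + 94*(-1/45) = -53/14 - 94/45 = -3701/630 ≈ -5.8746)
R(G) = -3701*G/630
√(R(3*(-24)) + a(-69)) = √(-3701*(-24)/210 + 146) = √(-3701/630*(-72) + 146) = √(14804/35 + 146) = √(19914/35) = √696990/35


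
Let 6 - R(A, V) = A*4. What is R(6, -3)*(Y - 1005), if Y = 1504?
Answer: -8982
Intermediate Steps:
R(A, V) = 6 - 4*A (R(A, V) = 6 - A*4 = 6 - 4*A)
R(6, -3)*(Y - 1005) = (6 - 4*6)*(1504 - 1005) = (6 - 24)*499 = -18*499 = -8982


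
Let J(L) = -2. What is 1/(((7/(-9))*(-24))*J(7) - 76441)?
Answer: -3/229435 ≈ -1.3076e-5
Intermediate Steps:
1/(((7/(-9))*(-24))*J(7) - 76441) = 1/(((7/(-9))*(-24))*(-2) - 76441) = 1/(((7*(-⅑))*(-24))*(-2) - 76441) = 1/(-7/9*(-24)*(-2) - 76441) = 1/((56/3)*(-2) - 76441) = 1/(-112/3 - 76441) = 1/(-229435/3) = -3/229435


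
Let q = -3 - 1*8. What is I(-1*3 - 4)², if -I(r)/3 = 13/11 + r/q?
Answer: 3600/121 ≈ 29.752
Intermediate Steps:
q = -11 (q = -3 - 8 = -11)
I(r) = -39/11 + 3*r/11 (I(r) = -3*(13/11 + r/(-11)) = -3*(13*(1/11) + r*(-1/11)) = -3*(13/11 - r/11) = -39/11 + 3*r/11)
I(-1*3 - 4)² = (-39/11 + 3*(-1*3 - 4)/11)² = (-39/11 + 3*(-3 - 4)/11)² = (-39/11 + (3/11)*(-7))² = (-39/11 - 21/11)² = (-60/11)² = 3600/121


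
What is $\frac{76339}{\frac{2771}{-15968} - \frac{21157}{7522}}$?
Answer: $- \frac{4584588112672}{179339219} \approx -25564.0$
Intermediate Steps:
$\frac{76339}{\frac{2771}{-15968} - \frac{21157}{7522}} = \frac{76339}{2771 \left(- \frac{1}{15968}\right) - \frac{21157}{7522}} = \frac{76339}{- \frac{2771}{15968} - \frac{21157}{7522}} = \frac{76339}{- \frac{179339219}{60055648}} = 76339 \left(- \frac{60055648}{179339219}\right) = - \frac{4584588112672}{179339219}$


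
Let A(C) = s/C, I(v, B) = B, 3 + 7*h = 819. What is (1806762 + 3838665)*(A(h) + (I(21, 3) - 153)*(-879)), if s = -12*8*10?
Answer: 12653151989370/17 ≈ 7.4430e+11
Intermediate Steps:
h = 816/7 (h = -3/7 + (1/7)*819 = -3/7 + 117 = 816/7 ≈ 116.57)
s = -960 (s = -96*10 = -960)
A(C) = -960/C
(1806762 + 3838665)*(A(h) + (I(21, 3) - 153)*(-879)) = (1806762 + 3838665)*(-960/816/7 + (3 - 153)*(-879)) = 5645427*(-960*7/816 - 150*(-879)) = 5645427*(-140/17 + 131850) = 5645427*(2241310/17) = 12653151989370/17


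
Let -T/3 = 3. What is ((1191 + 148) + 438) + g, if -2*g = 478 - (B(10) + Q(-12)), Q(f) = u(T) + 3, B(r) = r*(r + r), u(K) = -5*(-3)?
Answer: 1647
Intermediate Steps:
T = -9 (T = -3*3 = -9)
u(K) = 15
B(r) = 2*r² (B(r) = r*(2*r) = 2*r²)
Q(f) = 18 (Q(f) = 15 + 3 = 18)
g = -130 (g = -(478 - (2*10² + 18))/2 = -(478 - (2*100 + 18))/2 = -(478 - (200 + 18))/2 = -(478 - 1*218)/2 = -(478 - 218)/2 = -½*260 = -130)
((1191 + 148) + 438) + g = ((1191 + 148) + 438) - 130 = (1339 + 438) - 130 = 1777 - 130 = 1647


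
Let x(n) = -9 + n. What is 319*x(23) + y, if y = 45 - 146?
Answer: 4365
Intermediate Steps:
y = -101
319*x(23) + y = 319*(-9 + 23) - 101 = 319*14 - 101 = 4466 - 101 = 4365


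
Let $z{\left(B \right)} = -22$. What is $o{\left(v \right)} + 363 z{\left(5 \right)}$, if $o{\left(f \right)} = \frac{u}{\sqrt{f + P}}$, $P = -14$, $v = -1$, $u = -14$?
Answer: $-7986 + \frac{14 i \sqrt{15}}{15} \approx -7986.0 + 3.6148 i$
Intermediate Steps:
$o{\left(f \right)} = - \frac{14}{\sqrt{-14 + f}}$ ($o{\left(f \right)} = - \frac{14}{\sqrt{f - 14}} = - \frac{14}{\sqrt{-14 + f}}$)
$o{\left(v \right)} + 363 z{\left(5 \right)} = - \frac{14}{\sqrt{-14 - 1}} + 363 \left(-22\right) = - \frac{14}{i \sqrt{15}} - 7986 = - 14 \left(- \frac{i \sqrt{15}}{15}\right) - 7986 = \frac{14 i \sqrt{15}}{15} - 7986 = -7986 + \frac{14 i \sqrt{15}}{15}$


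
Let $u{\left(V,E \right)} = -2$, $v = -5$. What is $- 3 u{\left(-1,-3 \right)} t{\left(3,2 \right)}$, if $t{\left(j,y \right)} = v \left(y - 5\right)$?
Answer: $90$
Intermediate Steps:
$t{\left(j,y \right)} = 25 - 5 y$ ($t{\left(j,y \right)} = - 5 \left(y - 5\right) = - 5 \left(-5 + y\right) = 25 - 5 y$)
$- 3 u{\left(-1,-3 \right)} t{\left(3,2 \right)} = \left(-3\right) \left(-2\right) \left(25 - 10\right) = 6 \left(25 - 10\right) = 6 \cdot 15 = 90$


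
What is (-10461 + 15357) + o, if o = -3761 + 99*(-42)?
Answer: -3023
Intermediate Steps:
o = -7919 (o = -3761 - 4158 = -7919)
(-10461 + 15357) + o = (-10461 + 15357) - 7919 = 4896 - 7919 = -3023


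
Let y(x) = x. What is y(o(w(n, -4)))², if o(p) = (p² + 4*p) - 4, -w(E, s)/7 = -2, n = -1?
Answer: 61504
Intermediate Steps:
w(E, s) = 14 (w(E, s) = -7*(-2) = 14)
o(p) = -4 + p² + 4*p
y(o(w(n, -4)))² = (-4 + 14² + 4*14)² = (-4 + 196 + 56)² = 248² = 61504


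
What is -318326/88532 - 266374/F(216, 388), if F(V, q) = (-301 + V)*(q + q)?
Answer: 323230001/729946340 ≈ 0.44281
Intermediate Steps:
F(V, q) = 2*q*(-301 + V) (F(V, q) = (-301 + V)*(2*q) = 2*q*(-301 + V))
-318326/88532 - 266374/F(216, 388) = -318326/88532 - 266374*1/(776*(-301 + 216)) = -318326*1/88532 - 266374/(2*388*(-85)) = -159163/44266 - 266374/(-65960) = -159163/44266 - 266374*(-1/65960) = -159163/44266 + 133187/32980 = 323230001/729946340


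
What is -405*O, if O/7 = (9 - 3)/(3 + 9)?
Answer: -2835/2 ≈ -1417.5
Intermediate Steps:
O = 7/2 (O = 7*((9 - 3)/(3 + 9)) = 7*(6/12) = 7*(6*(1/12)) = 7*(½) = 7/2 ≈ 3.5000)
-405*O = -405*7/2 = -2835/2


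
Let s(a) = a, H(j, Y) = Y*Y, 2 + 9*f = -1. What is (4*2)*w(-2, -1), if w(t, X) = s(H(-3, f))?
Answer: 8/9 ≈ 0.88889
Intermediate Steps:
f = -1/3 (f = -2/9 + (1/9)*(-1) = -2/9 - 1/9 = -1/3 ≈ -0.33333)
H(j, Y) = Y**2
w(t, X) = 1/9 (w(t, X) = (-1/3)**2 = 1/9)
(4*2)*w(-2, -1) = (4*2)*(1/9) = 8*(1/9) = 8/9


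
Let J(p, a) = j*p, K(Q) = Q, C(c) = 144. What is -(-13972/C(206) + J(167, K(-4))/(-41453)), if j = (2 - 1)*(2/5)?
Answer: 723988669/7461540 ≈ 97.029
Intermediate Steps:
j = ⅖ (j = 1*(2*(⅕)) = 1*(⅖) = ⅖ ≈ 0.40000)
J(p, a) = 2*p/5
-(-13972/C(206) + J(167, K(-4))/(-41453)) = -(-13972/144 + ((⅖)*167)/(-41453)) = -(-13972*1/144 + (334/5)*(-1/41453)) = -(-3493/36 - 334/207265) = -1*(-723988669/7461540) = 723988669/7461540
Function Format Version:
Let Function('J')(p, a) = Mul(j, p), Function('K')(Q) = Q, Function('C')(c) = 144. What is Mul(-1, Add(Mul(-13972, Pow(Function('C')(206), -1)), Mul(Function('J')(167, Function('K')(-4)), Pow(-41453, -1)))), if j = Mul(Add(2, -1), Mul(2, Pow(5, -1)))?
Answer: Rational(723988669, 7461540) ≈ 97.029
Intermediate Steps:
j = Rational(2, 5) (j = Mul(1, Mul(2, Rational(1, 5))) = Mul(1, Rational(2, 5)) = Rational(2, 5) ≈ 0.40000)
Function('J')(p, a) = Mul(Rational(2, 5), p)
Mul(-1, Add(Mul(-13972, Pow(Function('C')(206), -1)), Mul(Function('J')(167, Function('K')(-4)), Pow(-41453, -1)))) = Mul(-1, Add(Mul(-13972, Pow(144, -1)), Mul(Mul(Rational(2, 5), 167), Pow(-41453, -1)))) = Mul(-1, Add(Mul(-13972, Rational(1, 144)), Mul(Rational(334, 5), Rational(-1, 41453)))) = Mul(-1, Add(Rational(-3493, 36), Rational(-334, 207265))) = Mul(-1, Rational(-723988669, 7461540)) = Rational(723988669, 7461540)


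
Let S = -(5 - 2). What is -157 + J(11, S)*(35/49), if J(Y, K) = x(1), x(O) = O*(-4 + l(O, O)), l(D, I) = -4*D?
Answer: -1139/7 ≈ -162.71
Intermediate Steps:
S = -3 (S = -1*3 = -3)
x(O) = O*(-4 - 4*O)
J(Y, K) = -8 (J(Y, K) = -4*1*(1 + 1) = -4*1*2 = -8)
-157 + J(11, S)*(35/49) = -157 - 280/49 = -157 - 8*5/7 = -157 - 40/7 = -1139/7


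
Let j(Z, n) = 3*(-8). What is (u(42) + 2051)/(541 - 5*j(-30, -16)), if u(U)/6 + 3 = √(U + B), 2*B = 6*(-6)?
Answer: 2033/661 + 12*√6/661 ≈ 3.1201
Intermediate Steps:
B = -18 (B = (6*(-6))/2 = (½)*(-36) = -18)
j(Z, n) = -24
u(U) = -18 + 6*√(-18 + U) (u(U) = -18 + 6*√(U - 18) = -18 + 6*√(-18 + U))
(u(42) + 2051)/(541 - 5*j(-30, -16)) = ((-18 + 6*√(-18 + 42)) + 2051)/(541 - 5*(-24)) = ((-18 + 6*√24) + 2051)/(541 + 120) = ((-18 + 6*(2*√6)) + 2051)/661 = ((-18 + 12*√6) + 2051)*(1/661) = (2033 + 12*√6)*(1/661) = 2033/661 + 12*√6/661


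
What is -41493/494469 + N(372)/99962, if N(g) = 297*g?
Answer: 8413864955/8238018363 ≈ 1.0213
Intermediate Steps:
-41493/494469 + N(372)/99962 = -41493/494469 + (297*372)/99962 = -41493*1/494469 + 110484*(1/99962) = -13831/164823 + 55242/49981 = 8413864955/8238018363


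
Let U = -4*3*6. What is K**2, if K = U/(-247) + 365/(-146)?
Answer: 1190281/244036 ≈ 4.8775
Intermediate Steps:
U = -72 (U = -12*6 = -72)
K = -1091/494 (K = -72/(-247) + 365/(-146) = -72*(-1/247) + 365*(-1/146) = 72/247 - 5/2 = -1091/494 ≈ -2.2085)
K**2 = (-1091/494)**2 = 1190281/244036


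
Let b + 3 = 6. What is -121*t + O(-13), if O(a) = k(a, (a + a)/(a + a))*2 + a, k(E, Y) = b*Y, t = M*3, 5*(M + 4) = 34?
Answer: -5117/5 ≈ -1023.4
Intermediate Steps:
M = 14/5 (M = -4 + (⅕)*34 = -4 + 34/5 = 14/5 ≈ 2.8000)
b = 3 (b = -3 + 6 = 3)
t = 42/5 (t = (14/5)*3 = 42/5 ≈ 8.4000)
k(E, Y) = 3*Y
O(a) = 6 + a (O(a) = (3*((a + a)/(a + a)))*2 + a = (3*((2*a)/((2*a))))*2 + a = (3*((2*a)*(1/(2*a))))*2 + a = (3*1)*2 + a = 3*2 + a = 6 + a)
-121*t + O(-13) = -121*42/5 + (6 - 13) = -5082/5 - 7 = -5117/5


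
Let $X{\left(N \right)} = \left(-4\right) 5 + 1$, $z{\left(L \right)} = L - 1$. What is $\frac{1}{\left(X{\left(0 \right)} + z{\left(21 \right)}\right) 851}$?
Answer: $\frac{1}{851} \approx 0.0011751$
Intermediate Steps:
$z{\left(L \right)} = -1 + L$
$X{\left(N \right)} = -19$ ($X{\left(N \right)} = -20 + 1 = -19$)
$\frac{1}{\left(X{\left(0 \right)} + z{\left(21 \right)}\right) 851} = \frac{1}{\left(-19 + \left(-1 + 21\right)\right) 851} = \frac{1}{-19 + 20} \cdot \frac{1}{851} = 1^{-1} \cdot \frac{1}{851} = 1 \cdot \frac{1}{851} = \frac{1}{851}$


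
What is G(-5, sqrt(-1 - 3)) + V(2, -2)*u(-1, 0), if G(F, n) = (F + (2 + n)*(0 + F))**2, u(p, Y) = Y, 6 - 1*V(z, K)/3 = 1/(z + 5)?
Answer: 125 + 300*I ≈ 125.0 + 300.0*I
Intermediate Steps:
V(z, K) = 18 - 3/(5 + z) (V(z, K) = 18 - 3/(z + 5) = 18 - 3/(5 + z))
G(F, n) = (F + F*(2 + n))**2 (G(F, n) = (F + (2 + n)*F)**2 = (F + F*(2 + n))**2)
G(-5, sqrt(-1 - 3)) + V(2, -2)*u(-1, 0) = (-5)**2*(3 + sqrt(-1 - 3))**2 + (3*(29 + 6*2)/(5 + 2))*0 = 25*(3 + sqrt(-4))**2 + (3*(29 + 12)/7)*0 = 25*(3 + 2*I)**2 + (3*(1/7)*41)*0 = 25*(3 + 2*I)**2 + (123/7)*0 = 25*(3 + 2*I)**2 + 0 = 25*(3 + 2*I)**2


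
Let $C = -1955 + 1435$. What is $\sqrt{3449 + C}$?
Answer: $\sqrt{2929} \approx 54.12$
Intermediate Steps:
$C = -520$
$\sqrt{3449 + C} = \sqrt{3449 - 520} = \sqrt{2929}$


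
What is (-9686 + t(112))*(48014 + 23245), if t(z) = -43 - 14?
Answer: -694276437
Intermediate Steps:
t(z) = -57
(-9686 + t(112))*(48014 + 23245) = (-9686 - 57)*(48014 + 23245) = -9743*71259 = -694276437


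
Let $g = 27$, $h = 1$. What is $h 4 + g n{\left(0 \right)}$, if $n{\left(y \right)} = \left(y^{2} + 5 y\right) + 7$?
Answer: $193$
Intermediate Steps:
$n{\left(y \right)} = 7 + y^{2} + 5 y$
$h 4 + g n{\left(0 \right)} = 1 \cdot 4 + 27 \left(7 + 0^{2} + 5 \cdot 0\right) = 4 + 27 \left(7 + 0 + 0\right) = 4 + 27 \cdot 7 = 4 + 189 = 193$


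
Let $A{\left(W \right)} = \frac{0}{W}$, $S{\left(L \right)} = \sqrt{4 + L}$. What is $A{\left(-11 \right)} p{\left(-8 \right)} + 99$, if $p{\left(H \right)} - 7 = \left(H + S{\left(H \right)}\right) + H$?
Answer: $99$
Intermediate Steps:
$A{\left(W \right)} = 0$
$p{\left(H \right)} = 7 + \sqrt{4 + H} + 2 H$ ($p{\left(H \right)} = 7 + \left(\left(H + \sqrt{4 + H}\right) + H\right) = 7 + \left(\sqrt{4 + H} + 2 H\right) = 7 + \sqrt{4 + H} + 2 H$)
$A{\left(-11 \right)} p{\left(-8 \right)} + 99 = 0 \left(7 + \sqrt{4 - 8} + 2 \left(-8\right)\right) + 99 = 0 \left(7 + \sqrt{-4} - 16\right) + 99 = 0 \left(7 + 2 i - 16\right) + 99 = 0 \left(-9 + 2 i\right) + 99 = 0 + 99 = 99$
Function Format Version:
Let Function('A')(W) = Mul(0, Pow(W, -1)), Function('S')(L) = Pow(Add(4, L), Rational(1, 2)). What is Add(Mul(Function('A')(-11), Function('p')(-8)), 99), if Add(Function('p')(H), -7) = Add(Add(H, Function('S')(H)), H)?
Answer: 99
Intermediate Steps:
Function('A')(W) = 0
Function('p')(H) = Add(7, Pow(Add(4, H), Rational(1, 2)), Mul(2, H)) (Function('p')(H) = Add(7, Add(Add(H, Pow(Add(4, H), Rational(1, 2))), H)) = Add(7, Add(Pow(Add(4, H), Rational(1, 2)), Mul(2, H))) = Add(7, Pow(Add(4, H), Rational(1, 2)), Mul(2, H)))
Add(Mul(Function('A')(-11), Function('p')(-8)), 99) = Add(Mul(0, Add(7, Pow(Add(4, -8), Rational(1, 2)), Mul(2, -8))), 99) = Add(Mul(0, Add(7, Pow(-4, Rational(1, 2)), -16)), 99) = Add(Mul(0, Add(7, Mul(2, I), -16)), 99) = Add(Mul(0, Add(-9, Mul(2, I))), 99) = Add(0, 99) = 99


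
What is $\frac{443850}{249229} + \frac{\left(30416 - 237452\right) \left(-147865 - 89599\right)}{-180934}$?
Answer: $- \frac{6126456867692658}{22546999943} \approx -2.7172 \cdot 10^{5}$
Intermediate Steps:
$\frac{443850}{249229} + \frac{\left(30416 - 237452\right) \left(-147865 - 89599\right)}{-180934} = 443850 \cdot \frac{1}{249229} + \left(-207036\right) \left(-237464\right) \left(- \frac{1}{180934}\right) = \frac{443850}{249229} + 49163596704 \left(- \frac{1}{180934}\right) = \frac{443850}{249229} - \frac{24581798352}{90467} = - \frac{6126456867692658}{22546999943}$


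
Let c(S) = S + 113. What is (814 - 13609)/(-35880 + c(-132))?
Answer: 12795/35899 ≈ 0.35642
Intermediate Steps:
c(S) = 113 + S
(814 - 13609)/(-35880 + c(-132)) = (814 - 13609)/(-35880 + (113 - 132)) = -12795/(-35880 - 19) = -12795/(-35899) = -12795*(-1/35899) = 12795/35899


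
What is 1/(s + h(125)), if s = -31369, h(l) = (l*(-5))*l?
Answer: -1/109494 ≈ -9.1329e-6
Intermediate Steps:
h(l) = -5*l² (h(l) = (-5*l)*l = -5*l²)
1/(s + h(125)) = 1/(-31369 - 5*125²) = 1/(-31369 - 5*15625) = 1/(-31369 - 78125) = 1/(-109494) = -1/109494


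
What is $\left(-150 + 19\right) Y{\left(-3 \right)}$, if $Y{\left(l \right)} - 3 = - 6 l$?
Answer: $-2751$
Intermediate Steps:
$Y{\left(l \right)} = 3 - 6 l$
$\left(-150 + 19\right) Y{\left(-3 \right)} = \left(-150 + 19\right) \left(3 - -18\right) = - 131 \left(3 + 18\right) = \left(-131\right) 21 = -2751$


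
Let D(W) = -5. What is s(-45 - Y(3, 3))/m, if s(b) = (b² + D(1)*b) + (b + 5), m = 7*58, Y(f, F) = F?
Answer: 2501/406 ≈ 6.1601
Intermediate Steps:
m = 406
s(b) = 5 + b² - 4*b (s(b) = (b² - 5*b) + (b + 5) = (b² - 5*b) + (5 + b) = 5 + b² - 4*b)
s(-45 - Y(3, 3))/m = (5 + (-45 - 1*3)² - 4*(-45 - 1*3))/406 = (5 + (-45 - 3)² - 4*(-45 - 3))*(1/406) = (5 + (-48)² - 4*(-48))*(1/406) = (5 + 2304 + 192)*(1/406) = 2501*(1/406) = 2501/406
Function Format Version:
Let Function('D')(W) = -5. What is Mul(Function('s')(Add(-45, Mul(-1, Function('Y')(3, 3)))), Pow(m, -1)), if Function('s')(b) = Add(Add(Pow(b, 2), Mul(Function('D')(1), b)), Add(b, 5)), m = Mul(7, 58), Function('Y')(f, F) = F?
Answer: Rational(2501, 406) ≈ 6.1601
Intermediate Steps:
m = 406
Function('s')(b) = Add(5, Pow(b, 2), Mul(-4, b)) (Function('s')(b) = Add(Add(Pow(b, 2), Mul(-5, b)), Add(b, 5)) = Add(Add(Pow(b, 2), Mul(-5, b)), Add(5, b)) = Add(5, Pow(b, 2), Mul(-4, b)))
Mul(Function('s')(Add(-45, Mul(-1, Function('Y')(3, 3)))), Pow(m, -1)) = Mul(Add(5, Pow(Add(-45, Mul(-1, 3)), 2), Mul(-4, Add(-45, Mul(-1, 3)))), Pow(406, -1)) = Mul(Add(5, Pow(Add(-45, -3), 2), Mul(-4, Add(-45, -3))), Rational(1, 406)) = Mul(Add(5, Pow(-48, 2), Mul(-4, -48)), Rational(1, 406)) = Mul(Add(5, 2304, 192), Rational(1, 406)) = Mul(2501, Rational(1, 406)) = Rational(2501, 406)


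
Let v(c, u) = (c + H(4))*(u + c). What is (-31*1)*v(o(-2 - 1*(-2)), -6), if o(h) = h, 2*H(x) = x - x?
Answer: 0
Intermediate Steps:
H(x) = 0 (H(x) = (x - x)/2 = (1/2)*0 = 0)
v(c, u) = c*(c + u) (v(c, u) = (c + 0)*(u + c) = c*(c + u))
(-31*1)*v(o(-2 - 1*(-2)), -6) = (-31*1)*((-2 - 1*(-2))*((-2 - 1*(-2)) - 6)) = -31*(-2 + 2)*((-2 + 2) - 6) = -0*(0 - 6) = -0*(-6) = -31*0 = 0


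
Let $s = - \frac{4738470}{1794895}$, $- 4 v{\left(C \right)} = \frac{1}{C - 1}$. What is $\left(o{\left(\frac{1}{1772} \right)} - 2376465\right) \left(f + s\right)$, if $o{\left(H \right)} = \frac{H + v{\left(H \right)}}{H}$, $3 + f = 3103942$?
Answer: $- \frac{4688680524825578083076}{635751809} \approx -7.375 \cdot 10^{12}$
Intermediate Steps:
$v{\left(C \right)} = - \frac{1}{4 \left(-1 + C\right)}$ ($v{\left(C \right)} = - \frac{1}{4 \left(C - 1\right)} = - \frac{1}{4 \left(-1 + C\right)}$)
$f = 3103939$ ($f = -3 + 3103942 = 3103939$)
$o{\left(H \right)} = \frac{H - \frac{1}{-4 + 4 H}}{H}$
$s = - \frac{947694}{358979}$ ($s = \left(-4738470\right) \frac{1}{1794895} = - \frac{947694}{358979} \approx -2.64$)
$\left(o{\left(\frac{1}{1772} \right)} - 2376465\right) \left(f + s\right) = \left(\frac{- \frac{1}{4} + \frac{-1 + \frac{1}{1772}}{1772}}{\frac{1}{1772} \left(-1 + \frac{1}{1772}\right)} - 2376465\right) \left(3103939 - \frac{947694}{358979}\right) = \left(\frac{\frac{1}{\frac{1}{1772}} \left(- \frac{1}{4} + \frac{-1 + \frac{1}{1772}}{1772}\right)}{-1 + \frac{1}{1772}} - 2376465\right) \frac{1114247970587}{358979} = \left(\frac{1772 \left(- \frac{1}{4} + \frac{1}{1772} \left(- \frac{1771}{1772}\right)\right)}{- \frac{1771}{1772}} - 2376465\right) \frac{1114247970587}{358979} = \left(1772 \left(- \frac{1772}{1771}\right) \left(- \frac{1}{4} - \frac{1771}{3139984}\right) - 2376465\right) \frac{1114247970587}{358979} = \left(1772 \left(- \frac{1772}{1771}\right) \left(- \frac{786767}{3139984}\right) - 2376465\right) \frac{1114247970587}{358979} = \left(\frac{786767}{1771} - 2376465\right) \frac{1114247970587}{358979} = \left(- \frac{4207932748}{1771}\right) \frac{1114247970587}{358979} = - \frac{4688680524825578083076}{635751809}$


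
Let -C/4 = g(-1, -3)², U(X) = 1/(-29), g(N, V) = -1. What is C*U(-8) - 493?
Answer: -14293/29 ≈ -492.86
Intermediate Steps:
U(X) = -1/29
C = -4 (C = -4*(-1)² = -4*1 = -4)
C*U(-8) - 493 = -4*(-1/29) - 493 = 4/29 - 493 = -14293/29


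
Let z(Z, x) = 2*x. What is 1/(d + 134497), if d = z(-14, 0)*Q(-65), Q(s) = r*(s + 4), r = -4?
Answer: 1/134497 ≈ 7.4351e-6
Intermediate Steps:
Q(s) = -16 - 4*s (Q(s) = -4*(s + 4) = -4*(4 + s) = -16 - 4*s)
d = 0 (d = (2*0)*(-16 - 4*(-65)) = 0*(-16 + 260) = 0*244 = 0)
1/(d + 134497) = 1/(0 + 134497) = 1/134497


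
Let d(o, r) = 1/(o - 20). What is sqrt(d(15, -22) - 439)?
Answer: 6*I*sqrt(305)/5 ≈ 20.957*I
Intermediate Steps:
d(o, r) = 1/(-20 + o)
sqrt(d(15, -22) - 439) = sqrt(1/(-20 + 15) - 439) = sqrt(1/(-5) - 439) = sqrt(-1/5 - 439) = sqrt(-2196/5) = 6*I*sqrt(305)/5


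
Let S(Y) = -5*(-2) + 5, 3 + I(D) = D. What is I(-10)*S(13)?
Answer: -195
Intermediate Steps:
I(D) = -3 + D
S(Y) = 15 (S(Y) = 10 + 5 = 15)
I(-10)*S(13) = (-3 - 10)*15 = -13*15 = -195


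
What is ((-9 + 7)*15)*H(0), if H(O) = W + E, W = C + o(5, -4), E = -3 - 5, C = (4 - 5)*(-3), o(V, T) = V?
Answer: 0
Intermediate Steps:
C = 3 (C = -1*(-3) = 3)
E = -8
W = 8 (W = 3 + 5 = 8)
H(O) = 0 (H(O) = 8 - 8 = 0)
((-9 + 7)*15)*H(0) = ((-9 + 7)*15)*0 = -2*15*0 = -30*0 = 0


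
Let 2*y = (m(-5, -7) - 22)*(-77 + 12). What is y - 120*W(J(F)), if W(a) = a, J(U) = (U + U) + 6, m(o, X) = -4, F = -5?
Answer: 1325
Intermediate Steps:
J(U) = 6 + 2*U (J(U) = 2*U + 6 = 6 + 2*U)
y = 845 (y = ((-4 - 22)*(-77 + 12))/2 = (-26*(-65))/2 = (1/2)*1690 = 845)
y - 120*W(J(F)) = 845 - 120*(6 + 2*(-5)) = 845 - 120*(6 - 10) = 845 - 120*(-4) = 845 + 480 = 1325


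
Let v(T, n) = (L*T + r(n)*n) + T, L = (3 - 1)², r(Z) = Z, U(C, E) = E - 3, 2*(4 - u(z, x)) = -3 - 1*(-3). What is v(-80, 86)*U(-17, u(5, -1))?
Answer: 6996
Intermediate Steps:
u(z, x) = 4 (u(z, x) = 4 - (-3 - 1*(-3))/2 = 4 - (-3 + 3)/2 = 4 - ½*0 = 4 + 0 = 4)
U(C, E) = -3 + E
L = 4 (L = 2² = 4)
v(T, n) = n² + 5*T (v(T, n) = (4*T + n*n) + T = (4*T + n²) + T = (n² + 4*T) + T = n² + 5*T)
v(-80, 86)*U(-17, u(5, -1)) = (86² + 5*(-80))*(-3 + 4) = (7396 - 400)*1 = 6996*1 = 6996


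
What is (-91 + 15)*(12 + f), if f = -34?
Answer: 1672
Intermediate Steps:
(-91 + 15)*(12 + f) = (-91 + 15)*(12 - 34) = -76*(-22) = 1672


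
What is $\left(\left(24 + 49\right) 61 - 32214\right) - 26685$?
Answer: $-54446$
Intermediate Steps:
$\left(\left(24 + 49\right) 61 - 32214\right) - 26685 = \left(73 \cdot 61 - 32214\right) - 26685 = \left(4453 - 32214\right) - 26685 = -27761 - 26685 = -54446$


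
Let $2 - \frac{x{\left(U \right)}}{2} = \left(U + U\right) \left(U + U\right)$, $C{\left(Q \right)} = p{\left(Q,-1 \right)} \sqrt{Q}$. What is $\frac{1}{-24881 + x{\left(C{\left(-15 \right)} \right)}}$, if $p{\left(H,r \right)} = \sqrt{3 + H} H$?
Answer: $- \frac{1}{348877} \approx -2.8663 \cdot 10^{-6}$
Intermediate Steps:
$p{\left(H,r \right)} = H \sqrt{3 + H}$
$C{\left(Q \right)} = Q^{\frac{3}{2}} \sqrt{3 + Q}$ ($C{\left(Q \right)} = Q \sqrt{3 + Q} \sqrt{Q} = Q^{\frac{3}{2}} \sqrt{3 + Q}$)
$x{\left(U \right)} = 4 - 8 U^{2}$ ($x{\left(U \right)} = 4 - 2 \left(U + U\right) \left(U + U\right) = 4 - 2 \cdot 2 U 2 U = 4 - 2 \cdot 4 U^{2} = 4 - 8 U^{2}$)
$\frac{1}{-24881 + x{\left(C{\left(-15 \right)} \right)}} = \frac{1}{-24881 + \left(4 - 8 \left(\left(-15\right)^{\frac{3}{2}} \sqrt{3 - 15}\right)^{2}\right)} = \frac{1}{-24881 + \left(4 - 8 \left(- 15 i \sqrt{15} \sqrt{-12}\right)^{2}\right)} = \frac{1}{-24881 + \left(4 - 8 \left(- 15 i \sqrt{15} \cdot 2 i \sqrt{3}\right)^{2}\right)} = \frac{1}{-24881 + \left(4 - 8 \left(90 \sqrt{5}\right)^{2}\right)} = \frac{1}{-24881 + \left(4 - 324000\right)} = \frac{1}{-24881 - 323996} = \frac{1}{-348877} = - \frac{1}{348877}$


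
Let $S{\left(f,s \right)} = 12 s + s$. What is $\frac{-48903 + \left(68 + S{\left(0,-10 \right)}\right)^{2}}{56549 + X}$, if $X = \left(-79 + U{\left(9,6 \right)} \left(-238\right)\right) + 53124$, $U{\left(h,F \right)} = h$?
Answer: $- \frac{45059}{107452} \approx -0.41934$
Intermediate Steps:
$S{\left(f,s \right)} = 13 s$
$X = 50903$ ($X = \left(-79 + 9 \left(-238\right)\right) + 53124 = \left(-79 - 2142\right) + 53124 = -2221 + 53124 = 50903$)
$\frac{-48903 + \left(68 + S{\left(0,-10 \right)}\right)^{2}}{56549 + X} = \frac{-48903 + \left(68 + 13 \left(-10\right)\right)^{2}}{56549 + 50903} = \frac{-48903 + \left(68 - 130\right)^{2}}{107452} = \left(-48903 + \left(-62\right)^{2}\right) \frac{1}{107452} = \left(-48903 + 3844\right) \frac{1}{107452} = \left(-45059\right) \frac{1}{107452} = - \frac{45059}{107452}$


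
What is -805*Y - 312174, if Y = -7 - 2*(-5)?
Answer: -314589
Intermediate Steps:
Y = 3 (Y = -7 + 10 = 3)
-805*Y - 312174 = -805*3 - 312174 = -2415 - 312174 = -314589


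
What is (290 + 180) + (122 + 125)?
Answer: 717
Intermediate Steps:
(290 + 180) + (122 + 125) = 470 + 247 = 717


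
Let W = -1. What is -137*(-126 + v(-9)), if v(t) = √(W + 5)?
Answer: 16988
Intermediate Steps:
v(t) = 2 (v(t) = √(-1 + 5) = √4 = 2)
-137*(-126 + v(-9)) = -137*(-126 + 2) = -137*(-124) = 16988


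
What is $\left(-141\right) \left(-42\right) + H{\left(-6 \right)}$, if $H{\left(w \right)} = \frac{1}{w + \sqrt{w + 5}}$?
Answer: $\frac{219108}{37} - \frac{i}{37} \approx 5921.8 - 0.027027 i$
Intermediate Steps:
$H{\left(w \right)} = \frac{1}{w + \sqrt{5 + w}}$
$\left(-141\right) \left(-42\right) + H{\left(-6 \right)} = \left(-141\right) \left(-42\right) + \frac{1}{-6 + \sqrt{5 - 6}} = 5922 + \frac{1}{-6 + \sqrt{-1}} = 5922 + \frac{1}{-6 + i} = 5922 + \frac{-6 - i}{37}$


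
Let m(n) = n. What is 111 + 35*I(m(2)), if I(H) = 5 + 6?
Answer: 496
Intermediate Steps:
I(H) = 11
111 + 35*I(m(2)) = 111 + 35*11 = 111 + 385 = 496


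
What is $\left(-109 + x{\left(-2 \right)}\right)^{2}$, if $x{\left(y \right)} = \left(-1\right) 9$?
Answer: $13924$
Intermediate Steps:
$x{\left(y \right)} = -9$
$\left(-109 + x{\left(-2 \right)}\right)^{2} = \left(-109 - 9\right)^{2} = \left(-118\right)^{2} = 13924$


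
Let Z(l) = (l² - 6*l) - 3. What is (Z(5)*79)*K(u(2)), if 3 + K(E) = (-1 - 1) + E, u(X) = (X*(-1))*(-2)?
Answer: 632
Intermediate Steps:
u(X) = 2*X (u(X) = -X*(-2) = 2*X)
Z(l) = -3 + l² - 6*l
K(E) = -5 + E (K(E) = -3 + ((-1 - 1) + E) = -3 + (-2 + E) = -5 + E)
(Z(5)*79)*K(u(2)) = ((-3 + 5² - 6*5)*79)*(-5 + 2*2) = ((-3 + 25 - 30)*79)*(-5 + 4) = -8*79*(-1) = -632*(-1) = 632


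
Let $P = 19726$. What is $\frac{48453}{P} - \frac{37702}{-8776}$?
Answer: $\frac{292233295}{43278844} \approx 6.7523$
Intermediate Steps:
$\frac{48453}{P} - \frac{37702}{-8776} = \frac{48453}{19726} - \frac{37702}{-8776} = 48453 \cdot \frac{1}{19726} - - \frac{18851}{4388} = \frac{48453}{19726} + \frac{18851}{4388} = \frac{292233295}{43278844}$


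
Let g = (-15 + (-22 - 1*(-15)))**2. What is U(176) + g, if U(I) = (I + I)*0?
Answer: 484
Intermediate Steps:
U(I) = 0 (U(I) = (2*I)*0 = 0)
g = 484 (g = (-15 + (-22 + 15))**2 = (-15 - 7)**2 = (-22)**2 = 484)
U(176) + g = 0 + 484 = 484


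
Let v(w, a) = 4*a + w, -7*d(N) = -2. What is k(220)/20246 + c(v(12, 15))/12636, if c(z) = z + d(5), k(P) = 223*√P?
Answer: 253/44226 + 223*√55/10123 ≈ 0.16909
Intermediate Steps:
d(N) = 2/7 (d(N) = -⅐*(-2) = 2/7)
v(w, a) = w + 4*a
c(z) = 2/7 + z (c(z) = z + 2/7 = 2/7 + z)
k(220)/20246 + c(v(12, 15))/12636 = (223*√220)/20246 + (2/7 + (12 + 4*15))/12636 = (223*(2*√55))*(1/20246) + (2/7 + (12 + 60))*(1/12636) = (446*√55)*(1/20246) + (2/7 + 72)*(1/12636) = 223*√55/10123 + (506/7)*(1/12636) = 223*√55/10123 + 253/44226 = 253/44226 + 223*√55/10123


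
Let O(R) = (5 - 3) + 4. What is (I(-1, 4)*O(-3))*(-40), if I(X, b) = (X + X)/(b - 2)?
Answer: 240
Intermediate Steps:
O(R) = 6 (O(R) = 2 + 4 = 6)
I(X, b) = 2*X/(-2 + b) (I(X, b) = (2*X)/(-2 + b) = 2*X/(-2 + b))
(I(-1, 4)*O(-3))*(-40) = ((2*(-1)/(-2 + 4))*6)*(-40) = ((2*(-1)/2)*6)*(-40) = ((2*(-1)*(1/2))*6)*(-40) = -1*6*(-40) = -6*(-40) = 240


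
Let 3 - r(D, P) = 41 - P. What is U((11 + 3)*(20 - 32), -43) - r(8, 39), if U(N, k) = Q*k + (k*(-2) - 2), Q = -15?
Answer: 728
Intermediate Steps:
U(N, k) = -2 - 17*k (U(N, k) = -15*k + (k*(-2) - 2) = -15*k + (-2*k - 2) = -15*k + (-2 - 2*k) = -2 - 17*k)
r(D, P) = -38 + P (r(D, P) = 3 - (41 - P) = 3 + (-41 + P) = -38 + P)
U((11 + 3)*(20 - 32), -43) - r(8, 39) = (-2 - 17*(-43)) - (-38 + 39) = (-2 + 731) - 1*1 = 729 - 1 = 728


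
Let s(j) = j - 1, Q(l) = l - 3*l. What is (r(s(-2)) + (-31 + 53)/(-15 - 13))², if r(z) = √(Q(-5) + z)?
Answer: 1493/196 - 11*√7/7 ≈ 3.4597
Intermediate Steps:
Q(l) = -2*l
s(j) = -1 + j
r(z) = √(10 + z) (r(z) = √(-2*(-5) + z) = √(10 + z))
(r(s(-2)) + (-31 + 53)/(-15 - 13))² = (√(10 + (-1 - 2)) + (-31 + 53)/(-15 - 13))² = (√(10 - 3) + 22/(-28))² = (√7 + 22*(-1/28))² = (√7 - 11/14)² = (-11/14 + √7)²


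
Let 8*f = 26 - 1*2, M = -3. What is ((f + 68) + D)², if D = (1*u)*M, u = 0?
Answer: 5041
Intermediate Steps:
D = 0 (D = (1*0)*(-3) = 0*(-3) = 0)
f = 3 (f = (26 - 1*2)/8 = (26 - 2)/8 = (⅛)*24 = 3)
((f + 68) + D)² = ((3 + 68) + 0)² = (71 + 0)² = 71² = 5041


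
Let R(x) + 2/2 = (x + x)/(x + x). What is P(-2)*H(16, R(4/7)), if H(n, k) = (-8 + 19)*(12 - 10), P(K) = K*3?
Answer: -132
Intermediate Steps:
R(x) = 0 (R(x) = -1 + (x + x)/(x + x) = -1 + (2*x)/((2*x)) = -1 + (2*x)*(1/(2*x)) = -1 + 1 = 0)
P(K) = 3*K
H(n, k) = 22 (H(n, k) = 11*2 = 22)
P(-2)*H(16, R(4/7)) = (3*(-2))*22 = -6*22 = -132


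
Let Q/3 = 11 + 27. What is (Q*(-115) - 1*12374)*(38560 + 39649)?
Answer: -1993078156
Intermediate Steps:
Q = 114 (Q = 3*(11 + 27) = 3*38 = 114)
(Q*(-115) - 1*12374)*(38560 + 39649) = (114*(-115) - 1*12374)*(38560 + 39649) = (-13110 - 12374)*78209 = -25484*78209 = -1993078156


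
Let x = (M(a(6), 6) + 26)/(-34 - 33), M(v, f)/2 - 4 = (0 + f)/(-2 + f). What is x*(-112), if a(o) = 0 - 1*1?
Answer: 4144/67 ≈ 61.851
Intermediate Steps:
a(o) = -1 (a(o) = 0 - 1 = -1)
M(v, f) = 8 + 2*f/(-2 + f) (M(v, f) = 8 + 2*((0 + f)/(-2 + f)) = 8 + 2*(f/(-2 + f)) = 8 + 2*f/(-2 + f))
x = -37/67 (x = (2*(-8 + 5*6)/(-2 + 6) + 26)/(-34 - 33) = (2*(-8 + 30)/4 + 26)/(-67) = (2*(¼)*22 + 26)*(-1/67) = (11 + 26)*(-1/67) = 37*(-1/67) = -37/67 ≈ -0.55224)
x*(-112) = -37/67*(-112) = 4144/67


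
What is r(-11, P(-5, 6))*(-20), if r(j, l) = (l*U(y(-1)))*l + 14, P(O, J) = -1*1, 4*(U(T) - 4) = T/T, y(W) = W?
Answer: -365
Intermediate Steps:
U(T) = 17/4 (U(T) = 4 + (T/T)/4 = 4 + (¼)*1 = 4 + ¼ = 17/4)
P(O, J) = -1
r(j, l) = 14 + 17*l²/4 (r(j, l) = (l*(17/4))*l + 14 = (17*l/4)*l + 14 = 17*l²/4 + 14 = 14 + 17*l²/4)
r(-11, P(-5, 6))*(-20) = (14 + (17/4)*(-1)²)*(-20) = (14 + (17/4)*1)*(-20) = (14 + 17/4)*(-20) = (73/4)*(-20) = -365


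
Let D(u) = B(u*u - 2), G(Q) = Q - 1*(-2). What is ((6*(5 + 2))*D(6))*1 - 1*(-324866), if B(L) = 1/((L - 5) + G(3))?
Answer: 5522743/17 ≈ 3.2487e+5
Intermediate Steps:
G(Q) = 2 + Q (G(Q) = Q + 2 = 2 + Q)
B(L) = 1/L (B(L) = 1/((L - 5) + (2 + 3)) = 1/((-5 + L) + 5) = 1/L)
D(u) = 1/(-2 + u²) (D(u) = 1/(u*u - 2) = 1/(u² - 2) = 1/(-2 + u²))
((6*(5 + 2))*D(6))*1 - 1*(-324866) = ((6*(5 + 2))/(-2 + 6²))*1 - 1*(-324866) = ((6*7)/(-2 + 36))*1 + 324866 = (42/34)*1 + 324866 = (42*(1/34))*1 + 324866 = (21/17)*1 + 324866 = 21/17 + 324866 = 5522743/17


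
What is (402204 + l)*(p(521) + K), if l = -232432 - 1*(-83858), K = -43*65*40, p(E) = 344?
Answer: -28268585280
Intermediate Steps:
K = -111800 (K = -2795*40 = -111800)
l = -148574 (l = -232432 + 83858 = -148574)
(402204 + l)*(p(521) + K) = (402204 - 148574)*(344 - 111800) = 253630*(-111456) = -28268585280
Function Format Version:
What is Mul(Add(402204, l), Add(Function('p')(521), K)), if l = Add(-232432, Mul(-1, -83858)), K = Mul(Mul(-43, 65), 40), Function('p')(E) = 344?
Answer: -28268585280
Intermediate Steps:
K = -111800 (K = Mul(-2795, 40) = -111800)
l = -148574 (l = Add(-232432, 83858) = -148574)
Mul(Add(402204, l), Add(Function('p')(521), K)) = Mul(Add(402204, -148574), Add(344, -111800)) = Mul(253630, -111456) = -28268585280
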